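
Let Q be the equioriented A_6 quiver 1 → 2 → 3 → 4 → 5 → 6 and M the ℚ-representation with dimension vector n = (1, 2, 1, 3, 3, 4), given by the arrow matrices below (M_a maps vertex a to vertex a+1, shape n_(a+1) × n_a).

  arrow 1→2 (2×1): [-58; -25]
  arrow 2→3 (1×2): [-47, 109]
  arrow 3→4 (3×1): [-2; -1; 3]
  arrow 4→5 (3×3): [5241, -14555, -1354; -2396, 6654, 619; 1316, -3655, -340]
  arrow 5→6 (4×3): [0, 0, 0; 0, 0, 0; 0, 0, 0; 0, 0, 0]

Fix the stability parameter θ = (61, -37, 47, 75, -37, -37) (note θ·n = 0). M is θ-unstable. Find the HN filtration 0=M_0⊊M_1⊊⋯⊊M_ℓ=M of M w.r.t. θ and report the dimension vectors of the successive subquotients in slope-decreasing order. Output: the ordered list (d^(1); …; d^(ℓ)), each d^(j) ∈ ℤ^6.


Barcode: M ≅ I[1,5], I[2,2], I[4,5]^2, I[6,6]^4. HN layers by μ_θ (4 steps, strictly decreasing):
  μ^(1)=85/3; μ^(2)=19; μ^(3)=12; μ^(4)=-37

((0, 0, 1, 1, 1, 0); (0, 0, 0, 2, 2, 0); (1, 1, 0, 0, 0, 0); (0, 1, 0, 0, 0, 4))


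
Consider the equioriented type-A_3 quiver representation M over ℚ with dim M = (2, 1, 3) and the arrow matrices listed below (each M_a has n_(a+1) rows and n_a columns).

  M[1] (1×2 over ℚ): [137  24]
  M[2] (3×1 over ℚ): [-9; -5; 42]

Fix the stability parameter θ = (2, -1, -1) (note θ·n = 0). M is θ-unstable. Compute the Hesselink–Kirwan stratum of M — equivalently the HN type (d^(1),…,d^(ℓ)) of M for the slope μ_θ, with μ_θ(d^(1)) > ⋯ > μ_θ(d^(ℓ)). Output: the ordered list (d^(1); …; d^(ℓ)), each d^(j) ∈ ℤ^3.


Via rank(M_{q-1}∘⋯∘M_p): M ≅ I[1,1], I[1,3], I[3,3]^2.
μ_θ-semistable layers: μ^(1)=2; μ^(2)=0; μ^(3)=-1

((1, 0, 0); (1, 1, 1); (0, 0, 2))


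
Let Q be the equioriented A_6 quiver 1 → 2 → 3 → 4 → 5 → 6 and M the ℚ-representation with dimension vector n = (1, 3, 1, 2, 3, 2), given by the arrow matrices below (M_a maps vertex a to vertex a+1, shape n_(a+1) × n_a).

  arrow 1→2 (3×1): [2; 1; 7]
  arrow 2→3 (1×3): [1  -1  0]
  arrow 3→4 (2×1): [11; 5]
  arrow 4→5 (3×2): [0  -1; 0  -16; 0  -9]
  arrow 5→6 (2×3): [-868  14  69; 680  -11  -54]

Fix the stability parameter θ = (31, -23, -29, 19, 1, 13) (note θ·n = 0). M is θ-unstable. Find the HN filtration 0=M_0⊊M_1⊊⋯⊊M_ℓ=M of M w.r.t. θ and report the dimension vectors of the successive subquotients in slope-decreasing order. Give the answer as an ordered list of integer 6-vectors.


Interval decomposition of M: I[1,6], I[2,2]^2, I[4,4], I[5,5], I[5,6].
HN type (ℓ=6): μ^(1)=19; μ^(2)=13; μ^(3)=10; μ^(4)=1; μ^(5)=-7; μ^(6)=-23

((0, 0, 0, 1, 0, 0); (0, 0, 0, 0, 0, 2); (0, 0, 0, 1, 1, 0); (0, 0, 0, 0, 2, 0); (1, 1, 1, 0, 0, 0); (0, 2, 0, 0, 0, 0))


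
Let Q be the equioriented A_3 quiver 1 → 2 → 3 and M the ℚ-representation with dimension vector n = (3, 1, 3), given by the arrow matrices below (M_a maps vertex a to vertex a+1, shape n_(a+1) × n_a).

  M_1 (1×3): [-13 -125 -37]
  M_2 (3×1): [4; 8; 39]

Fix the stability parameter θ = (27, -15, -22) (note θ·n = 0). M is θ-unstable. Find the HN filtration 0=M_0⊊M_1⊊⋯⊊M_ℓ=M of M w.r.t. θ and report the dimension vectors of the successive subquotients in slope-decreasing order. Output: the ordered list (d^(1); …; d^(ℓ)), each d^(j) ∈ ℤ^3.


Interval decomposition of M: I[1,1]^2, I[1,3], I[3,3]^2.
HN type (ℓ=3): μ^(1)=27; μ^(2)=-10/3; μ^(3)=-22

((2, 0, 0); (1, 1, 1); (0, 0, 2))


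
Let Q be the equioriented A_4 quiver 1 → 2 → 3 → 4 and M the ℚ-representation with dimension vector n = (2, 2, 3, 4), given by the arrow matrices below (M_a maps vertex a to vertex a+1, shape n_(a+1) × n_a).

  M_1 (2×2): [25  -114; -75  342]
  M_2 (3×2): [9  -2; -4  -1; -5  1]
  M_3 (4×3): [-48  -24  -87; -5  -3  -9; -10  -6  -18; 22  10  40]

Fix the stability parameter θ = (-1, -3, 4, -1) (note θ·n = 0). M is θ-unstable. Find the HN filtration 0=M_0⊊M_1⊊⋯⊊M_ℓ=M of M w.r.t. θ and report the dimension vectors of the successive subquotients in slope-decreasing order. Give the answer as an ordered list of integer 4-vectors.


Barcode: M ≅ I[1,1], I[1,3], I[2,4], I[3,4], I[4,4]^2. HN layers by μ_θ (5 steps, strictly decreasing):
  μ^(1)=4; μ^(2)=3/2; μ^(3)=-1; μ^(4)=-2; μ^(5)=-3

((0, 0, 1, 0); (0, 0, 2, 2); (1, 0, 0, 2); (1, 1, 0, 0); (0, 1, 0, 0))


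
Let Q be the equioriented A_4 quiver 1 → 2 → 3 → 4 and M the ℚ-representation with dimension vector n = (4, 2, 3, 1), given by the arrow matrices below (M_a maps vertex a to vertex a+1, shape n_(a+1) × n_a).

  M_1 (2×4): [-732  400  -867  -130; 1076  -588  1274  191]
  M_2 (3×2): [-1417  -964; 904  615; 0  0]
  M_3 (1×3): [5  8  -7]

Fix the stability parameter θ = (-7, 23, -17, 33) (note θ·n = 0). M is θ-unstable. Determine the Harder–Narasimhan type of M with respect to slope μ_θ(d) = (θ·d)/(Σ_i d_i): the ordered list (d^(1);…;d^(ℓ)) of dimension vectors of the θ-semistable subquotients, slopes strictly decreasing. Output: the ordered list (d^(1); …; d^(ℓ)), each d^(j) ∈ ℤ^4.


Barcode: M ≅ I[1,1]^2, I[1,3], I[1,4], I[3,3]. HN layers by μ_θ (4 steps, strictly decreasing):
  μ^(1)=33; μ^(2)=3; μ^(3)=-7; μ^(4)=-17

((0, 0, 0, 1); (0, 2, 2, 0); (4, 0, 0, 0); (0, 0, 1, 0))


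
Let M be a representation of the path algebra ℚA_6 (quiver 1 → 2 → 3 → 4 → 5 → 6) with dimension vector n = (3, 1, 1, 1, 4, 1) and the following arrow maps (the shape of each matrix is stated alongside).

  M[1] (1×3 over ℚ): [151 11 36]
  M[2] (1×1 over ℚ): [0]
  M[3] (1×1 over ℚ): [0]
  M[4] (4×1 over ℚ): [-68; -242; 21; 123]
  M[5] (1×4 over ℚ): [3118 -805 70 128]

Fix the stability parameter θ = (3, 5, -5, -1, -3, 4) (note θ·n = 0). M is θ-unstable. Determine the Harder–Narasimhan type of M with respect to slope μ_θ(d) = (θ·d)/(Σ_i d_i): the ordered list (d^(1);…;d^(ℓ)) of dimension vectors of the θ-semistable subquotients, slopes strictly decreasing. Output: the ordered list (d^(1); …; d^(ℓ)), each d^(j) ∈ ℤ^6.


Interval decomposition of M: I[1,1]^2, I[1,2], I[3,3], I[4,5], I[5,5]^2, I[5,6].
HN type (ℓ=6): μ^(1)=5; μ^(2)=4; μ^(3)=3; μ^(4)=-2; μ^(5)=-3; μ^(6)=-5

((0, 1, 0, 0, 0, 0); (0, 0, 0, 0, 0, 1); (3, 0, 0, 0, 0, 0); (0, 0, 0, 1, 1, 0); (0, 0, 0, 0, 3, 0); (0, 0, 1, 0, 0, 0))


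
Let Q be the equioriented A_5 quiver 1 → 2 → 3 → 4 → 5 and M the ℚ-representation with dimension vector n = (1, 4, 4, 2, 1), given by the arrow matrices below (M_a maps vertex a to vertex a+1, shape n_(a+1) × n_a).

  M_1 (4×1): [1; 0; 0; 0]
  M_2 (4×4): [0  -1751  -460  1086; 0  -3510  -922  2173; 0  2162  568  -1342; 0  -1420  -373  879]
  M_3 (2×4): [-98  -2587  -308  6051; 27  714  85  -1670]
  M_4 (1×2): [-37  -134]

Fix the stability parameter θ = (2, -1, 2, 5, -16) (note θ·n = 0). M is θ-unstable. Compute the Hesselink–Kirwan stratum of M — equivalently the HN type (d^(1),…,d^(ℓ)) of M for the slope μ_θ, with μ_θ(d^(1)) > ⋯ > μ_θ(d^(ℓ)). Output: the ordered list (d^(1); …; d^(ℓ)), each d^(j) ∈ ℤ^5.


Via rank(M_{q-1}∘⋯∘M_p): M ≅ I[1,2], I[2,3], I[2,4], I[2,5], I[3,3].
μ_θ-semistable layers: μ^(1)=5; μ^(2)=2; μ^(3)=1/2; μ^(4)=-1; μ^(5)=-5/2

((0, 0, 0, 1, 0); (0, 0, 3, 0, 0); (1, 1, 0, 0, 0); (0, 2, 0, 0, 0); (0, 1, 1, 1, 1))


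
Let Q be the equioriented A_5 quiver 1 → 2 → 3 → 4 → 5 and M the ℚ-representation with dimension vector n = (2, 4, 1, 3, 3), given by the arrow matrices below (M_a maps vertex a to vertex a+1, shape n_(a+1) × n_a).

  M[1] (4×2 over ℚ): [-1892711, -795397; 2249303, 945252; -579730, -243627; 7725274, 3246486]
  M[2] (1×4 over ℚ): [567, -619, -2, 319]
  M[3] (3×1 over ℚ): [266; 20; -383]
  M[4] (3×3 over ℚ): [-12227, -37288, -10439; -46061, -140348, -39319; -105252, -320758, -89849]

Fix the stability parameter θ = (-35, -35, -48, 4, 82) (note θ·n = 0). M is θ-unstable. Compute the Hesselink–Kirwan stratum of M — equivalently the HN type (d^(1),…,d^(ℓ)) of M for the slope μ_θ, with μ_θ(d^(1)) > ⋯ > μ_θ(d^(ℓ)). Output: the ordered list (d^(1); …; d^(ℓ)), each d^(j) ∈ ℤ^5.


Via rank(M_{q-1}∘⋯∘M_p): M ≅ I[1,2], I[1,5], I[2,2]^2, I[4,4], I[4,5], I[5,5].
μ_θ-semistable layers: μ^(1)=82; μ^(2)=4; μ^(3)=-35; μ^(4)=-118/3

((0, 0, 0, 0, 3); (0, 0, 0, 3, 0); (1, 3, 0, 0, 0); (1, 1, 1, 0, 0))


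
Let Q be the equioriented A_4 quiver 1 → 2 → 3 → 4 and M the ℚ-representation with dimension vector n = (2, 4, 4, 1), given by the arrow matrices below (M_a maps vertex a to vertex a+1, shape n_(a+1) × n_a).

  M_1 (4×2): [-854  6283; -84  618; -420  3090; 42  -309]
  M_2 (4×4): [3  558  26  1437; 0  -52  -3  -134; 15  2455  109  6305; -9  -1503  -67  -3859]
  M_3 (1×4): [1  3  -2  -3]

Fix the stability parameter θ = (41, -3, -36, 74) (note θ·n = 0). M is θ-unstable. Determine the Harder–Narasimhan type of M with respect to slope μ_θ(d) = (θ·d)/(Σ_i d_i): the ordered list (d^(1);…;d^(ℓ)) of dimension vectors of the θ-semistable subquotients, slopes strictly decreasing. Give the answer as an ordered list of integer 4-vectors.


Barcode: M ≅ I[1,1], I[1,2], I[2,3]^2, I[2,4], I[3,3]. HN layers by μ_θ (5 steps, strictly decreasing):
  μ^(1)=74; μ^(2)=41; μ^(3)=19; μ^(4)=-39/2; μ^(5)=-36

((0, 0, 0, 1); (1, 0, 0, 0); (1, 1, 0, 0); (0, 3, 3, 0); (0, 0, 1, 0))


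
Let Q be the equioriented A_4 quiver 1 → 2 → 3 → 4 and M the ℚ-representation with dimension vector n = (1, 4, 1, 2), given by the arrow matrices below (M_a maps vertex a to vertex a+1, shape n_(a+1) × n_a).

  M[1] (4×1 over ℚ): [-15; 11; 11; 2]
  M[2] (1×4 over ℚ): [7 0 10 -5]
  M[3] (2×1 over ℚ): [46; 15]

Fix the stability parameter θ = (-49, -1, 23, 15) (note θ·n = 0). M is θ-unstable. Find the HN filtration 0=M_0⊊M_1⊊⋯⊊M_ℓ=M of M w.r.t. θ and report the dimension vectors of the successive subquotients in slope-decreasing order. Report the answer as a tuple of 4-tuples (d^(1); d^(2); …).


Interval decomposition of M: I[1,4], I[2,2]^3, I[4,4].
HN type (ℓ=4): μ^(1)=19; μ^(2)=15; μ^(3)=-1; μ^(4)=-49

((0, 0, 1, 1); (0, 0, 0, 1); (0, 4, 0, 0); (1, 0, 0, 0))


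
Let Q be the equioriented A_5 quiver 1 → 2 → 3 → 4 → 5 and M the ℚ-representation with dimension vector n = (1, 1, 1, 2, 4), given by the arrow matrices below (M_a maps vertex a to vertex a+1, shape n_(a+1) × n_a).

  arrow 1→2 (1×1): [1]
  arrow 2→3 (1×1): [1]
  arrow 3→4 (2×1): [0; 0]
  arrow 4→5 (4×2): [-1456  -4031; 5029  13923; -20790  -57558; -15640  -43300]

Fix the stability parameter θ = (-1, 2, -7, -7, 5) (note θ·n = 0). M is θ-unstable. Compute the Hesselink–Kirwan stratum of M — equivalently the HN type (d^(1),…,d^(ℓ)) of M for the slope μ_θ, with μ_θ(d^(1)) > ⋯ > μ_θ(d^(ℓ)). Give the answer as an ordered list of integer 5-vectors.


Via rank(M_{q-1}∘⋯∘M_p): M ≅ I[1,3], I[4,5]^2, I[5,5]^2.
μ_θ-semistable layers: μ^(1)=5; μ^(2)=-2; μ^(3)=-7

((0, 0, 0, 0, 4); (1, 1, 1, 0, 0); (0, 0, 0, 2, 0))


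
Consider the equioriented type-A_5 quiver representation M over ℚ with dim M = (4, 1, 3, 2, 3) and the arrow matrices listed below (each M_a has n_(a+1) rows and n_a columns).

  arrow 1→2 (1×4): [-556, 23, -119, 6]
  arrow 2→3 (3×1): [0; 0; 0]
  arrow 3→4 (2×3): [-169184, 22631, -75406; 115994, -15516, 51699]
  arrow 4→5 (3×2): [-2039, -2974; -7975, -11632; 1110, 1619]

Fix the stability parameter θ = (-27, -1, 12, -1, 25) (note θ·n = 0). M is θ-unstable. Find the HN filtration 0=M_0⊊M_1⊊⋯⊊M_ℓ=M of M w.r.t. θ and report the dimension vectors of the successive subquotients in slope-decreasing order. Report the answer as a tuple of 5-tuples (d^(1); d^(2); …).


Barcode: M ≅ I[1,1]^3, I[1,2], I[3,3], I[3,5]^2, I[5,5]. HN layers by μ_θ (5 steps, strictly decreasing):
  μ^(1)=25; μ^(2)=12; μ^(3)=11/2; μ^(4)=-1; μ^(5)=-27

((0, 0, 0, 0, 3); (0, 0, 1, 0, 0); (0, 0, 2, 2, 0); (0, 1, 0, 0, 0); (4, 0, 0, 0, 0))


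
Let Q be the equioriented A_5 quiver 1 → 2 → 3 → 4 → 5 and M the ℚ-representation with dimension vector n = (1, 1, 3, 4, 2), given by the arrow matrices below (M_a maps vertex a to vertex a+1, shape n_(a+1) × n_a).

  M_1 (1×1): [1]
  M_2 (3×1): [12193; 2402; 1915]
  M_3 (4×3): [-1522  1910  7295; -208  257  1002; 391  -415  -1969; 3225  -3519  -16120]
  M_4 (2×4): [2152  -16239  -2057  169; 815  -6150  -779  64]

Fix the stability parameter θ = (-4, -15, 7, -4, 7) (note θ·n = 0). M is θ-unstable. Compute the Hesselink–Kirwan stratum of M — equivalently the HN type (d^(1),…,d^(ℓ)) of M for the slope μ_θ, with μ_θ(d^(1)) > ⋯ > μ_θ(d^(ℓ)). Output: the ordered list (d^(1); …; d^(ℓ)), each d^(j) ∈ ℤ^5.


Via rank(M_{q-1}∘⋯∘M_p): M ≅ I[1,5], I[3,4], I[3,5], I[4,4].
μ_θ-semistable layers: μ^(1)=7; μ^(2)=3/2; μ^(3)=-4; μ^(4)=-19/2

((0, 0, 0, 0, 2); (0, 0, 3, 3, 0); (0, 0, 0, 1, 0); (1, 1, 0, 0, 0))


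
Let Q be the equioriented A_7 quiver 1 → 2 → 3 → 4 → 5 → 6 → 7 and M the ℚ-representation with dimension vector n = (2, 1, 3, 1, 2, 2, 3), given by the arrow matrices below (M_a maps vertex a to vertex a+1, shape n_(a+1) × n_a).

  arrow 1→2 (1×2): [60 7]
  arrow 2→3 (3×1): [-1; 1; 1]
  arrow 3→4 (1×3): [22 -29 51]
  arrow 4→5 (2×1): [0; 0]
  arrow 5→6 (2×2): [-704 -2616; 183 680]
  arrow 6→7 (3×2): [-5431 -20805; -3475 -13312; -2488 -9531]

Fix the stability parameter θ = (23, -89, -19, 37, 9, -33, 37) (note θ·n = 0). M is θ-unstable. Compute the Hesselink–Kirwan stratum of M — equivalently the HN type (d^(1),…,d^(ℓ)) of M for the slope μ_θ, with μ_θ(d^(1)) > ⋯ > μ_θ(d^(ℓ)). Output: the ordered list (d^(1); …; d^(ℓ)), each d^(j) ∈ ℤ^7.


Interval decomposition of M: I[1,1], I[1,3], I[3,3], I[3,4], I[5,7]^2, I[7,7].
HN type (ℓ=5): μ^(1)=37; μ^(2)=23; μ^(3)=-12; μ^(4)=-19; μ^(5)=-33

((0, 0, 0, 1, 0, 0, 3); (1, 0, 0, 0, 0, 0, 0); (0, 0, 0, 0, 2, 2, 0); (0, 0, 3, 0, 0, 0, 0); (1, 1, 0, 0, 0, 0, 0))


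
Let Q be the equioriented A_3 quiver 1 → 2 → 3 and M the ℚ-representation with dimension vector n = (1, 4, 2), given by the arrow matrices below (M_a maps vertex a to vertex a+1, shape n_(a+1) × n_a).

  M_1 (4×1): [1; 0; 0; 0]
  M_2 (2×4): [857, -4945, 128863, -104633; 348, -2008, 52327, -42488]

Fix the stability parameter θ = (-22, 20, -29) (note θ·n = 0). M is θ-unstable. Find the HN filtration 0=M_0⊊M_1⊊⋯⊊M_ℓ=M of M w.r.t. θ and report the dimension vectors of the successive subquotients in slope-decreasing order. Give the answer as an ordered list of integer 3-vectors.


Interval decomposition of M: I[1,3], I[2,2]^2, I[2,3].
HN type (ℓ=3): μ^(1)=20; μ^(2)=-9/2; μ^(3)=-22

((0, 2, 0); (0, 2, 2); (1, 0, 0))


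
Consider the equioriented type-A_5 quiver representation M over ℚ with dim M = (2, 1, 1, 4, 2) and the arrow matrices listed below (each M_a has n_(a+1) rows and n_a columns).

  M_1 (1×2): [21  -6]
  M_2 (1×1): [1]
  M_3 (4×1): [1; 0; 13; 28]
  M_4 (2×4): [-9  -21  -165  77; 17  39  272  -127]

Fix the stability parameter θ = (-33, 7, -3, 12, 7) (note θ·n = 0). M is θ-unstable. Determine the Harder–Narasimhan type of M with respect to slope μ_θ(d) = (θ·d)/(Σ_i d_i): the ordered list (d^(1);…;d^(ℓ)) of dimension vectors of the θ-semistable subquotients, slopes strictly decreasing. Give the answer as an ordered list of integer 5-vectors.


Barcode: M ≅ I[1,1], I[1,5], I[4,4]^2, I[4,5]. HN layers by μ_θ (4 steps, strictly decreasing):
  μ^(1)=12; μ^(2)=19/2; μ^(3)=2; μ^(4)=-33

((0, 0, 0, 2, 0); (0, 0, 0, 2, 2); (0, 1, 1, 0, 0); (2, 0, 0, 0, 0))


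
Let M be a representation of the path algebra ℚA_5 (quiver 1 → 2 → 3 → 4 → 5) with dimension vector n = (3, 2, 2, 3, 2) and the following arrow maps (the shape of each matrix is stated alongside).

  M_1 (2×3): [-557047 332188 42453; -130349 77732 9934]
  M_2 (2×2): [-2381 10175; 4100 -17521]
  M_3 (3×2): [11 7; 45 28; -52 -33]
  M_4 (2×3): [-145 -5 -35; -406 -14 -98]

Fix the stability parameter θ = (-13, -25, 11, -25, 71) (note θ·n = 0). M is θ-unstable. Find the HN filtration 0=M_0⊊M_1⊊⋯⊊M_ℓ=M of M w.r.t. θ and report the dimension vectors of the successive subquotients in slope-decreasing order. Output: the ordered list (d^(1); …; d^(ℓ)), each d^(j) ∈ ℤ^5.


Barcode: M ≅ I[1,1], I[1,4]^2, I[4,5], I[5,5]. HN layers by μ_θ (5 steps, strictly decreasing):
  μ^(1)=71; μ^(2)=-7; μ^(3)=-13; μ^(4)=-19; μ^(5)=-25

((0, 0, 0, 0, 2); (0, 0, 2, 2, 0); (1, 0, 0, 0, 0); (2, 2, 0, 0, 0); (0, 0, 0, 1, 0))


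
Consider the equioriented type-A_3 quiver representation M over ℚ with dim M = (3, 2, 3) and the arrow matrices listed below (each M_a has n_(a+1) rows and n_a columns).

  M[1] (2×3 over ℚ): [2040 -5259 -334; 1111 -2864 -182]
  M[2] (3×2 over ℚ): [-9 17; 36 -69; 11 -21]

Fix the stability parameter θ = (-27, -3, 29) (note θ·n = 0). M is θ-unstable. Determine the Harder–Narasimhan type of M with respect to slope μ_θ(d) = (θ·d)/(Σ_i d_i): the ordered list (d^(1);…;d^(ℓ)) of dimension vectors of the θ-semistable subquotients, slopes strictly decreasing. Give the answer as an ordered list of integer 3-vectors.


Interval decomposition of M: I[1,1], I[1,3]^2, I[3,3].
HN type (ℓ=3): μ^(1)=29; μ^(2)=-3; μ^(3)=-27

((0, 0, 3); (0, 2, 0); (3, 0, 0))


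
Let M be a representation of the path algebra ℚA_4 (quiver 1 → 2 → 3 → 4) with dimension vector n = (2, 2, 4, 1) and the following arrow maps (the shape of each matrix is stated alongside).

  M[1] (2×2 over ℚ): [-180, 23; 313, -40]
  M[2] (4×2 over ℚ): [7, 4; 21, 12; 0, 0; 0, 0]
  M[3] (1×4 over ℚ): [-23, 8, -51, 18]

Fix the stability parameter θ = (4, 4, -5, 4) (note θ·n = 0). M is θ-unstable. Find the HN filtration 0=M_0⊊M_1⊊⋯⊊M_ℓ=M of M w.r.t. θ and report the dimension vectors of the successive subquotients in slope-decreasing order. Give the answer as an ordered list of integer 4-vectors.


Via rank(M_{q-1}∘⋯∘M_p): M ≅ I[1,2], I[1,4], I[3,3]^3.
μ_θ-semistable layers: μ^(1)=4; μ^(2)=1; μ^(3)=-5

((1, 1, 0, 1); (1, 1, 1, 0); (0, 0, 3, 0))


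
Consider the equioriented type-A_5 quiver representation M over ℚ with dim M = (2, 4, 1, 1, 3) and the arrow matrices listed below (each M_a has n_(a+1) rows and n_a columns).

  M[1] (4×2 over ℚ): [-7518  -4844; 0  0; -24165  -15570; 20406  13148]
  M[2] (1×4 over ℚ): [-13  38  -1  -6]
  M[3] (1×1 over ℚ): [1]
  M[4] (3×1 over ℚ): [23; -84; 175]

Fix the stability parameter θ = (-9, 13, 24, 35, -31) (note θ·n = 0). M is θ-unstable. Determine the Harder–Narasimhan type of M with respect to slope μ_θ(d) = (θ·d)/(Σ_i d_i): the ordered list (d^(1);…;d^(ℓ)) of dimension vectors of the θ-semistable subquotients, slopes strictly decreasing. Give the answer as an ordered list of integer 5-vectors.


Via rank(M_{q-1}∘⋯∘M_p): M ≅ I[1,1], I[1,5], I[2,2]^3, I[5,5]^2.
μ_θ-semistable layers: μ^(1)=13; μ^(2)=41/4; μ^(3)=-9; μ^(4)=-31

((0, 3, 0, 0, 0); (0, 1, 1, 1, 1); (2, 0, 0, 0, 0); (0, 0, 0, 0, 2))


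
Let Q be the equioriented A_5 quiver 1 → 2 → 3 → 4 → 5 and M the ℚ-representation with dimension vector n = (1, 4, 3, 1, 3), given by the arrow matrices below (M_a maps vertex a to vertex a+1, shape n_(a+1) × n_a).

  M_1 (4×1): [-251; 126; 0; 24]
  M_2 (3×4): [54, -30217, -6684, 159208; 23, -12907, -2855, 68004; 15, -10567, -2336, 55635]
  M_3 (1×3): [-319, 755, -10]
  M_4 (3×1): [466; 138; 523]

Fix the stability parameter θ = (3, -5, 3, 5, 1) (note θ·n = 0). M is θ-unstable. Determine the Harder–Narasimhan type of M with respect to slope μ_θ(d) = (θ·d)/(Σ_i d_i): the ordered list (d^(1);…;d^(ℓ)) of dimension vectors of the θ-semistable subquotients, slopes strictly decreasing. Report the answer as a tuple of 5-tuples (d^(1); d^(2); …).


Barcode: M ≅ I[1,5], I[2,2], I[2,3]^2, I[5,5]^2. HN layers by μ_θ (4 steps, strictly decreasing):
  μ^(1)=3; μ^(2)=1; μ^(3)=-1; μ^(4)=-5

((0, 0, 3, 1, 1); (0, 0, 0, 0, 2); (1, 1, 0, 0, 0); (0, 3, 0, 0, 0))


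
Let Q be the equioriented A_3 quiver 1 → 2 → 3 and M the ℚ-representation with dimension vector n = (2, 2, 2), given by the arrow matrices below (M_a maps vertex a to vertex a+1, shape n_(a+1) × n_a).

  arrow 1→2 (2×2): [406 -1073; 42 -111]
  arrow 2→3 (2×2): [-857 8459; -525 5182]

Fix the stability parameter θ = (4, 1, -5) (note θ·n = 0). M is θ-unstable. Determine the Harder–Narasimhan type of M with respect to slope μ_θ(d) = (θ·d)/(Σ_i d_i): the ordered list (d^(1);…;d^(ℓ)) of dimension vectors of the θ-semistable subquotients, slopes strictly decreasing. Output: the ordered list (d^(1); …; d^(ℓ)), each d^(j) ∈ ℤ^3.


Interval decomposition of M: I[1,1], I[1,3], I[2,3].
HN type (ℓ=3): μ^(1)=4; μ^(2)=0; μ^(3)=-2

((1, 0, 0); (1, 1, 1); (0, 1, 1))


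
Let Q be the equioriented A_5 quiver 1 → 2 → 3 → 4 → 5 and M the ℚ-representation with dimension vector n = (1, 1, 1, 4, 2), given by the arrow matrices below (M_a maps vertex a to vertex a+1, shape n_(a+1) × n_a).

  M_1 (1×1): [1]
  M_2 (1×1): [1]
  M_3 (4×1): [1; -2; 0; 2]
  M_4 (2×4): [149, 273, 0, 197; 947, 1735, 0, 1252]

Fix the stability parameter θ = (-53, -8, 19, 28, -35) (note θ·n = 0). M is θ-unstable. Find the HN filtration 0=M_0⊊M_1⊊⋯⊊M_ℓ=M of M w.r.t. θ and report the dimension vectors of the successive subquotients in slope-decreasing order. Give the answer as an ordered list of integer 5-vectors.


Interval decomposition of M: I[1,5], I[4,4]^2, I[4,5].
HN type (ℓ=5): μ^(1)=28; μ^(2)=4; μ^(3)=-7/2; μ^(4)=-8; μ^(5)=-53

((0, 0, 0, 2, 0); (0, 0, 1, 1, 1); (0, 0, 0, 1, 1); (0, 1, 0, 0, 0); (1, 0, 0, 0, 0))


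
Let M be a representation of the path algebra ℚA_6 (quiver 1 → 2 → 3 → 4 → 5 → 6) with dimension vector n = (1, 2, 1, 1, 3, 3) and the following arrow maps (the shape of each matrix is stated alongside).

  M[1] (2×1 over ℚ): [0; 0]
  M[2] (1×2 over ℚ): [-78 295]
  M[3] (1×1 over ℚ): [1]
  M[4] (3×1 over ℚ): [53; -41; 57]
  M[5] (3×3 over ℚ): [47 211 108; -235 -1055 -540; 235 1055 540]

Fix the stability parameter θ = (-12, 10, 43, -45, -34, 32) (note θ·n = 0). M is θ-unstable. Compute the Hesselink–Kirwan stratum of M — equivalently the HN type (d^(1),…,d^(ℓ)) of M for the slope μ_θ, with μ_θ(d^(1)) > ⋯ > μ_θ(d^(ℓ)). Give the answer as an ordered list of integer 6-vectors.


Via rank(M_{q-1}∘⋯∘M_p): M ≅ I[1,1], I[2,2], I[2,6], I[5,5]^2, I[6,6]^2.
μ_θ-semistable layers: μ^(1)=32; μ^(2)=10; μ^(3)=-13/2; μ^(4)=-12; μ^(5)=-34

((0, 0, 0, 0, 0, 3); (0, 1, 0, 0, 0, 0); (0, 1, 1, 1, 1, 0); (1, 0, 0, 0, 0, 0); (0, 0, 0, 0, 2, 0))


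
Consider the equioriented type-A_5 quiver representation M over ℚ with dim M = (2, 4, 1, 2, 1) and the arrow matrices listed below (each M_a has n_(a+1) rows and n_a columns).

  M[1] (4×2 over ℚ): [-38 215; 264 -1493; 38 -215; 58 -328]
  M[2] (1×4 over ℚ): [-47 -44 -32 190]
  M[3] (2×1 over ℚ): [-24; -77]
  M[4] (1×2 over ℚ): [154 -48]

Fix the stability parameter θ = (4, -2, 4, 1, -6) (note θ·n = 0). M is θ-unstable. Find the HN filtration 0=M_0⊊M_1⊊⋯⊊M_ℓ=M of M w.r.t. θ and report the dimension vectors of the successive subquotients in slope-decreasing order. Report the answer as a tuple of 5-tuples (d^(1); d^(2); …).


Via rank(M_{q-1}∘⋯∘M_p): M ≅ I[1,2], I[1,4], I[2,2]^2, I[4,5].
μ_θ-semistable layers: μ^(1)=5/2; μ^(2)=1; μ^(3)=-2; μ^(4)=-5/2

((0, 0, 1, 1, 0); (2, 2, 0, 0, 0); (0, 2, 0, 0, 0); (0, 0, 0, 1, 1))


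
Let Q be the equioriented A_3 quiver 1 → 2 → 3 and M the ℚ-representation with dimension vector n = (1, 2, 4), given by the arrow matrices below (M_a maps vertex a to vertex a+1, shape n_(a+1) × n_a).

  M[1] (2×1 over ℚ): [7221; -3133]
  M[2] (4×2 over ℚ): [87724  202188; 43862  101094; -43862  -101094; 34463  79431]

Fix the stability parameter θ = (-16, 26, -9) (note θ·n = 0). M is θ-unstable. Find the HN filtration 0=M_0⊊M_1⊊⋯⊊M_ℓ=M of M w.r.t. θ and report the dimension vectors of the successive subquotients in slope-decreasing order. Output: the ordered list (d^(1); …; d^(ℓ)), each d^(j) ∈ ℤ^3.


Barcode: M ≅ I[1,2], I[2,3], I[3,3]^3. HN layers by μ_θ (4 steps, strictly decreasing):
  μ^(1)=26; μ^(2)=17/2; μ^(3)=-9; μ^(4)=-16

((0, 1, 0); (0, 1, 1); (0, 0, 3); (1, 0, 0))


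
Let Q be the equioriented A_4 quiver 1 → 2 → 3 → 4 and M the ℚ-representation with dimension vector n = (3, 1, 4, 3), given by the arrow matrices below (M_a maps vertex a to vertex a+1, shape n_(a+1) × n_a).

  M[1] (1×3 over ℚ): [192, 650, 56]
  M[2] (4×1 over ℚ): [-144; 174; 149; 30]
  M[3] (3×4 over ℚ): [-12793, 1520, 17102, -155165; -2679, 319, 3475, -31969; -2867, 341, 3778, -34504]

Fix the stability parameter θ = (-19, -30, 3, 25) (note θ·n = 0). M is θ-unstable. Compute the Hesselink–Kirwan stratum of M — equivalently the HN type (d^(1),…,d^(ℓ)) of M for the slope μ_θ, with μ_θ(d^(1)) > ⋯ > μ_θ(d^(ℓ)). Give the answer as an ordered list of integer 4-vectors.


Interval decomposition of M: I[1,1]^2, I[1,4], I[3,3], I[3,4]^2.
HN type (ℓ=4): μ^(1)=25; μ^(2)=3; μ^(3)=-19; μ^(4)=-49/2

((0, 0, 0, 3); (0, 0, 4, 0); (2, 0, 0, 0); (1, 1, 0, 0))


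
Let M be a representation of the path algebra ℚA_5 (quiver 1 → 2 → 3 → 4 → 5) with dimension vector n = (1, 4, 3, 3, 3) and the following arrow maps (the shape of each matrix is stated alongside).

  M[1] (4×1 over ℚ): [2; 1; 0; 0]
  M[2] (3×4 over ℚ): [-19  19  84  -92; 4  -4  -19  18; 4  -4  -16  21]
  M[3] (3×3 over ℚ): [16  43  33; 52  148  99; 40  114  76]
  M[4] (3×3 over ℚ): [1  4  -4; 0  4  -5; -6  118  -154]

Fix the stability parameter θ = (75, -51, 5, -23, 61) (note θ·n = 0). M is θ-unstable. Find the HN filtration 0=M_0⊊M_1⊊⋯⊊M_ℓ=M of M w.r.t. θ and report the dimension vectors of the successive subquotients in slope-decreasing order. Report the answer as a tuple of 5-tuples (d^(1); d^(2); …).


Via rank(M_{q-1}∘⋯∘M_p): M ≅ I[1,3], I[2,2], I[2,5]^2, I[4,5].
μ_θ-semistable layers: μ^(1)=61; μ^(2)=29/3; μ^(3)=-9; μ^(4)=-23; μ^(5)=-51

((0, 0, 0, 0, 3); (1, 1, 1, 0, 0); (0, 0, 2, 2, 0); (0, 0, 0, 1, 0); (0, 3, 0, 0, 0))


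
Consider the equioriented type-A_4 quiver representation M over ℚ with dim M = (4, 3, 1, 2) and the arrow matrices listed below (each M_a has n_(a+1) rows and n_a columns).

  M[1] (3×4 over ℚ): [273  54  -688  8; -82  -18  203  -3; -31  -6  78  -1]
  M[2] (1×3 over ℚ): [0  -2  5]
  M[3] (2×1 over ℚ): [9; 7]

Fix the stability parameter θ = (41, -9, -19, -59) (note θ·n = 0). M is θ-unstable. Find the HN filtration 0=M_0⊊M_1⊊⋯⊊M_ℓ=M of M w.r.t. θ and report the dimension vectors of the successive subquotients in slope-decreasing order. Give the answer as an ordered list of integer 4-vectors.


Interval decomposition of M: I[1,1], I[1,2]^2, I[1,4], I[4,4].
HN type (ℓ=4): μ^(1)=41; μ^(2)=16; μ^(3)=-23/2; μ^(4)=-59

((1, 0, 0, 0); (2, 2, 0, 0); (1, 1, 1, 1); (0, 0, 0, 1))


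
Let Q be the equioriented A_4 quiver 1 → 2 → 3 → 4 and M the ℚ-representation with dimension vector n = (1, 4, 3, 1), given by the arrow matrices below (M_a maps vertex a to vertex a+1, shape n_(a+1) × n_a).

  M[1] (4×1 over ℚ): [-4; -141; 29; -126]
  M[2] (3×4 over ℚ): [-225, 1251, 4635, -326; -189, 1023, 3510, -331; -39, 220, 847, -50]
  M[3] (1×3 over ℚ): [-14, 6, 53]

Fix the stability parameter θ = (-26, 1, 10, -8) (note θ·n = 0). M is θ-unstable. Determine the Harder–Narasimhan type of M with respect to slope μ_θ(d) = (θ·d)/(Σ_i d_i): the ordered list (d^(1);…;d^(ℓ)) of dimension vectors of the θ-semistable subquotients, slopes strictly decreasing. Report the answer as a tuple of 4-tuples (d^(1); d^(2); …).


Barcode: M ≅ I[1,4], I[2,2], I[2,3]^2. HN layers by μ_θ (3 steps, strictly decreasing):
  μ^(1)=10; μ^(2)=1; μ^(3)=-26

((0, 0, 2, 0); (0, 4, 1, 1); (1, 0, 0, 0))


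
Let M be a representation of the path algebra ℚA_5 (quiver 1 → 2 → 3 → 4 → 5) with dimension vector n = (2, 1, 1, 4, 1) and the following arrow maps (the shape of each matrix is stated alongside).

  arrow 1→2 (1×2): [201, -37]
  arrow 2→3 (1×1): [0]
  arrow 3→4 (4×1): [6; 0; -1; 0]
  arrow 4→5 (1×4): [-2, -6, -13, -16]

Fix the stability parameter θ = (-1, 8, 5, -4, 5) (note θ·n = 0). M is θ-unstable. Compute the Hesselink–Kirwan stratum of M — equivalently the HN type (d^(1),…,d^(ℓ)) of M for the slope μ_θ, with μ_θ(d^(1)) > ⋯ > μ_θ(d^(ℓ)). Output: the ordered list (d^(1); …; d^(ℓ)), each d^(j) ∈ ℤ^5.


Interval decomposition of M: I[1,1], I[1,2], I[3,5], I[4,4]^3.
HN type (ℓ=5): μ^(1)=8; μ^(2)=5; μ^(3)=1/2; μ^(4)=-1; μ^(5)=-4

((0, 1, 0, 0, 0); (0, 0, 0, 0, 1); (0, 0, 1, 1, 0); (2, 0, 0, 0, 0); (0, 0, 0, 3, 0))


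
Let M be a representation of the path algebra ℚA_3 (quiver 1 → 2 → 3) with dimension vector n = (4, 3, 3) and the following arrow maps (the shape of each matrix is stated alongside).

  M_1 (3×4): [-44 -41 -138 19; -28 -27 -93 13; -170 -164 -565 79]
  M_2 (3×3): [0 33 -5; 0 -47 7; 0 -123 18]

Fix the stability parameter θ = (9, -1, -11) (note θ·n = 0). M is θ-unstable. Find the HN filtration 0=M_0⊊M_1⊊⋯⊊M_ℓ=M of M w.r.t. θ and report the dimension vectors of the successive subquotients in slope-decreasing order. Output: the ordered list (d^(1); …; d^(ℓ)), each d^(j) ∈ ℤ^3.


Barcode: M ≅ I[1,1], I[1,2], I[1,3]^2, I[3,3]. HN layers by μ_θ (4 steps, strictly decreasing):
  μ^(1)=9; μ^(2)=4; μ^(3)=-1; μ^(4)=-11

((1, 0, 0); (1, 1, 0); (2, 2, 2); (0, 0, 1))


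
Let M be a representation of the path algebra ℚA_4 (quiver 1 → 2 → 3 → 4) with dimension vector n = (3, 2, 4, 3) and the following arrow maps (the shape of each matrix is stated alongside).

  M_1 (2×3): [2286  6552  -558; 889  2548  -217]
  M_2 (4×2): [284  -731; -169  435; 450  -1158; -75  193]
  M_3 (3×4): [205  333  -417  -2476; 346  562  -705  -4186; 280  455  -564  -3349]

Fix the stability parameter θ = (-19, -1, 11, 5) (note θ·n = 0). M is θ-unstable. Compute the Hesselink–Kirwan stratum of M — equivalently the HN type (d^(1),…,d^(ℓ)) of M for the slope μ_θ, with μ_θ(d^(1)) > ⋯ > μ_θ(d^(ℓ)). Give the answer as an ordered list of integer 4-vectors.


Barcode: M ≅ I[1,1]^2, I[1,3], I[2,4], I[3,4]^2. HN layers by μ_θ (4 steps, strictly decreasing):
  μ^(1)=11; μ^(2)=8; μ^(3)=-1; μ^(4)=-19

((0, 0, 1, 0); (0, 0, 3, 3); (0, 2, 0, 0); (3, 0, 0, 0))


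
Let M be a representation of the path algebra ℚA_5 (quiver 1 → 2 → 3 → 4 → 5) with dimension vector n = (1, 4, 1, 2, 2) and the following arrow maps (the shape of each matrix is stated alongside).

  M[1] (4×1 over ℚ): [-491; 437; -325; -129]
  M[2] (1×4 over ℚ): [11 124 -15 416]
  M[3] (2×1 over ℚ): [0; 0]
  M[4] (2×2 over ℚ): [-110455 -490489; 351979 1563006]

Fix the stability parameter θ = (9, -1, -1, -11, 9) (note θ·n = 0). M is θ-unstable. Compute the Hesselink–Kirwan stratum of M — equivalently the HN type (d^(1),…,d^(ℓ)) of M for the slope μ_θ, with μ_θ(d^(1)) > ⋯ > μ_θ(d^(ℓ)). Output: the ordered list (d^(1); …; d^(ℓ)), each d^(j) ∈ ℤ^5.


Interval decomposition of M: I[1,3], I[2,2]^3, I[4,5]^2.
HN type (ℓ=4): μ^(1)=9; μ^(2)=7/3; μ^(3)=-1; μ^(4)=-11

((0, 0, 0, 0, 2); (1, 1, 1, 0, 0); (0, 3, 0, 0, 0); (0, 0, 0, 2, 0))


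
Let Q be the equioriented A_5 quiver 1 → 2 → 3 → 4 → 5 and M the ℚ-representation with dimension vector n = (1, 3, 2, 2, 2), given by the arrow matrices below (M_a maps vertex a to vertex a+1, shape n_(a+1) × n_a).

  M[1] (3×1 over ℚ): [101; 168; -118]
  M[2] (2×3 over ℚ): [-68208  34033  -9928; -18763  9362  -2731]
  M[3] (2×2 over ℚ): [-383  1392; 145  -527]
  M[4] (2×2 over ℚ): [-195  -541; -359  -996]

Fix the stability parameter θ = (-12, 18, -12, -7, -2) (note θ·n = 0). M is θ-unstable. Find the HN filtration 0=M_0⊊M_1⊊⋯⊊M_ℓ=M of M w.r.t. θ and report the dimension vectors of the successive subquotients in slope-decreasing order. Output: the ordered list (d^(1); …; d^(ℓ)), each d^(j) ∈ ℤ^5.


Barcode: M ≅ I[1,5], I[2,2], I[2,5]. HN layers by μ_θ (3 steps, strictly decreasing):
  μ^(1)=18; μ^(2)=-3/4; μ^(3)=-12

((0, 1, 0, 0, 0); (0, 2, 2, 2, 2); (1, 0, 0, 0, 0))


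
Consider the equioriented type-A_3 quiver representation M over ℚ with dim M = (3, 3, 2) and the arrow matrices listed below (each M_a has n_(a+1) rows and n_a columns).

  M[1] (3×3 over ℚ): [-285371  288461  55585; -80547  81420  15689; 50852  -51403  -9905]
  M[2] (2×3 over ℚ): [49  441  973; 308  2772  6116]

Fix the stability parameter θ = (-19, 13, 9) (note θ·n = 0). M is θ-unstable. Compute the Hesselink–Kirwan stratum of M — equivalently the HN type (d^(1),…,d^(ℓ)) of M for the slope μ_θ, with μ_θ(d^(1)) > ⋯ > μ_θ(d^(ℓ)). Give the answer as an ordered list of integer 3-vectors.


Interval decomposition of M: I[1,2]^2, I[1,3], I[3,3].
HN type (ℓ=4): μ^(1)=13; μ^(2)=11; μ^(3)=9; μ^(4)=-19

((0, 2, 0); (0, 1, 1); (0, 0, 1); (3, 0, 0))


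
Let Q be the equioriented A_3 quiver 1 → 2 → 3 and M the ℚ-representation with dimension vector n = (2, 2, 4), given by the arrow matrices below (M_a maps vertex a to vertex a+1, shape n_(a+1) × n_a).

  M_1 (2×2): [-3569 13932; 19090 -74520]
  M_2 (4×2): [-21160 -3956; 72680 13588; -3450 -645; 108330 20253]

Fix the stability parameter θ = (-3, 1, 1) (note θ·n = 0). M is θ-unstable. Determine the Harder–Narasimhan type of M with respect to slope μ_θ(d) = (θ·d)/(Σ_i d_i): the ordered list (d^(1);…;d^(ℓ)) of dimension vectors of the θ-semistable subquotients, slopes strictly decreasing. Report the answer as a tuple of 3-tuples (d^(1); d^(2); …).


Interval decomposition of M: I[1,1], I[1,2], I[2,3], I[3,3]^3.
HN type (ℓ=2): μ^(1)=1; μ^(2)=-3

((0, 2, 4); (2, 0, 0))


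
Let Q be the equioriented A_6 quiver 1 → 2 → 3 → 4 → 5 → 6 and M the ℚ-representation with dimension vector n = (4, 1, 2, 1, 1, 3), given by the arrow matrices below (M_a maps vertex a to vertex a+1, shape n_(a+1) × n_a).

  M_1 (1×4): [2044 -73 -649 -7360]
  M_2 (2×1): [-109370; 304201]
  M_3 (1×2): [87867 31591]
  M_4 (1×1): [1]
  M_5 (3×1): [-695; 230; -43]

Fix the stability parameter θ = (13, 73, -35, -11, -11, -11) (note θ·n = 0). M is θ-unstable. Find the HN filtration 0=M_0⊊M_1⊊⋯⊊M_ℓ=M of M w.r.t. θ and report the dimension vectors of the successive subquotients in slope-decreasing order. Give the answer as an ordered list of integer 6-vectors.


Interval decomposition of M: I[1,1]^3, I[1,6], I[3,3], I[6,6]^2.
HN type (ℓ=4): μ^(1)=13; μ^(2)=3; μ^(3)=-11; μ^(4)=-35

((3, 0, 0, 0, 0, 0); (1, 1, 1, 1, 1, 1); (0, 0, 0, 0, 0, 2); (0, 0, 1, 0, 0, 0))


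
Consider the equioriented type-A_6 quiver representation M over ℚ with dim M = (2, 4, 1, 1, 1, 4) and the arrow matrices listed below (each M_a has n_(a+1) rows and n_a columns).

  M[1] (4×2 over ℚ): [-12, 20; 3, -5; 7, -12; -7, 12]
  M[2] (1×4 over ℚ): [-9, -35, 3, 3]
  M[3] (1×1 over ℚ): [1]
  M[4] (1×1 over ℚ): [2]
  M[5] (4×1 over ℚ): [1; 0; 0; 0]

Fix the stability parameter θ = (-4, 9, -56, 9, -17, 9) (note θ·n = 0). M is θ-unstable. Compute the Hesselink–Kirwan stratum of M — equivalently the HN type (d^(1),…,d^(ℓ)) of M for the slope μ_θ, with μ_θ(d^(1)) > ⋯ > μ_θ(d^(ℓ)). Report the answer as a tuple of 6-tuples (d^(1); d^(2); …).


Interval decomposition of M: I[1,2], I[1,6], I[2,2]^2, I[6,6]^3.
HN type (ℓ=3): μ^(1)=9; μ^(2)=-4; μ^(3)=-17

((0, 3, 0, 0, 0, 4); (1, 0, 0, 1, 1, 0); (1, 1, 1, 0, 0, 0))


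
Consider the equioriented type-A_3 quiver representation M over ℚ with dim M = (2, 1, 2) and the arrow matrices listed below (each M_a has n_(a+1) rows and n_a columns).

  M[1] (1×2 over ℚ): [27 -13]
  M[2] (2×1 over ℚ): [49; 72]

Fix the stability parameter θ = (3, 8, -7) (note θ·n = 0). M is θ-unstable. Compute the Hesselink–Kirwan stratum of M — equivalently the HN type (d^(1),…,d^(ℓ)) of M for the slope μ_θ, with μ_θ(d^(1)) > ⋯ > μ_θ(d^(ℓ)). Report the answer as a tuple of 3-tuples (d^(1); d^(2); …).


Interval decomposition of M: I[1,1], I[1,3], I[3,3].
HN type (ℓ=3): μ^(1)=3; μ^(2)=4/3; μ^(3)=-7

((1, 0, 0); (1, 1, 1); (0, 0, 1))


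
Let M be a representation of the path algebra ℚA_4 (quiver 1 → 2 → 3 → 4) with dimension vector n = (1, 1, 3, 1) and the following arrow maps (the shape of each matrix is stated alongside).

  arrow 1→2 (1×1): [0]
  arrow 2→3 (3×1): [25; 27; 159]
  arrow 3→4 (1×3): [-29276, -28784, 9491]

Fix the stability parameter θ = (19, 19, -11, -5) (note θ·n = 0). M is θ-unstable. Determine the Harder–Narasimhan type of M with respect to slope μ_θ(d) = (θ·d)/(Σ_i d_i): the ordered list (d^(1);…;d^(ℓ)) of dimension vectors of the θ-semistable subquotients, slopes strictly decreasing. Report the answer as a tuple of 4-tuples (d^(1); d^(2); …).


Interval decomposition of M: I[1,1], I[2,4], I[3,3]^2.
HN type (ℓ=3): μ^(1)=19; μ^(2)=1; μ^(3)=-11

((1, 0, 0, 0); (0, 1, 1, 1); (0, 0, 2, 0))


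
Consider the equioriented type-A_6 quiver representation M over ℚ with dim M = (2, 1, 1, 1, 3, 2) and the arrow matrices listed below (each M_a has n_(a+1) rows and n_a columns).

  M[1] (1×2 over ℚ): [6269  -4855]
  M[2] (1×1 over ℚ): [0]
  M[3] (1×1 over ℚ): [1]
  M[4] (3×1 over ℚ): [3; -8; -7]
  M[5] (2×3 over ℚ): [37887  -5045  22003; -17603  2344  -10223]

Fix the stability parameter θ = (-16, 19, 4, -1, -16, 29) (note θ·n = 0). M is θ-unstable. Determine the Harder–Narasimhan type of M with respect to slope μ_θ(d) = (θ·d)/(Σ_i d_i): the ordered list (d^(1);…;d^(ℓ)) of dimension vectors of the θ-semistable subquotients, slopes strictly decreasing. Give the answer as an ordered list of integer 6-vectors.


Interval decomposition of M: I[1,1], I[1,2], I[3,5], I[5,6]^2.
HN type (ℓ=4): μ^(1)=29; μ^(2)=19; μ^(3)=-13/3; μ^(4)=-16

((0, 0, 0, 0, 0, 2); (0, 1, 0, 0, 0, 0); (0, 0, 1, 1, 1, 0); (2, 0, 0, 0, 2, 0))


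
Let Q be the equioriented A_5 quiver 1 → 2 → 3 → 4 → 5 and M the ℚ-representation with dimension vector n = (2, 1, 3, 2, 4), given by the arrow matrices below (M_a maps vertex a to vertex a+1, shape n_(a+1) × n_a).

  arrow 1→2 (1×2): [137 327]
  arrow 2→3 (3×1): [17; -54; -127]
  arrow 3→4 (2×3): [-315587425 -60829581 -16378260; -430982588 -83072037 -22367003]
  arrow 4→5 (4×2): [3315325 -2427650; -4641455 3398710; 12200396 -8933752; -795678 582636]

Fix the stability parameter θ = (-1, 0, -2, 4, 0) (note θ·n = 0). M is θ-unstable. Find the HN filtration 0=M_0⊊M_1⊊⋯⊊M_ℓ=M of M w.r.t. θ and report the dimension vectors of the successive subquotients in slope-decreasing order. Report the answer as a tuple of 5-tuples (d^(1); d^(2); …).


Via rank(M_{q-1}∘⋯∘M_p): M ≅ I[1,1], I[1,5], I[3,3], I[3,4], I[5,5]^3.
μ_θ-semistable layers: μ^(1)=4; μ^(2)=2; μ^(3)=0; μ^(4)=-1; μ^(5)=-2

((0, 0, 0, 1, 0); (0, 0, 0, 1, 1); (0, 0, 0, 0, 3); (2, 1, 1, 0, 0); (0, 0, 2, 0, 0))


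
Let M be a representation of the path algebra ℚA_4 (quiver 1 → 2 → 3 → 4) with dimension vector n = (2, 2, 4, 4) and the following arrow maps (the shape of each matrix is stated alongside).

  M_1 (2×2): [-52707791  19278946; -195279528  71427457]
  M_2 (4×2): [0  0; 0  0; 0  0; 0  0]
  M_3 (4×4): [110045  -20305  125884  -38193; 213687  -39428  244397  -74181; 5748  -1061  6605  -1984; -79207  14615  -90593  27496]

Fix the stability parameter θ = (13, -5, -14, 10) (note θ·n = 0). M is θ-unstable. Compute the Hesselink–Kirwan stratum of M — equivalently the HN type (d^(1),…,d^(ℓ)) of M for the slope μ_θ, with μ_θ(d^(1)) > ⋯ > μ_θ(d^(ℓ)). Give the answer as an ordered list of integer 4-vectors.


Interval decomposition of M: I[1,2]^2, I[3,4]^4.
HN type (ℓ=3): μ^(1)=10; μ^(2)=4; μ^(3)=-14

((0, 0, 0, 4); (2, 2, 0, 0); (0, 0, 4, 0))
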